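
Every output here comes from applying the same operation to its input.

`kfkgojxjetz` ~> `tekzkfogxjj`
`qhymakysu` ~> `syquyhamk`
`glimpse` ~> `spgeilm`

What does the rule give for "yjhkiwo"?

Each output is the input with this applied: move the last 3 characters to the front (rotate right by 3), then swap each adjacent pair of characters (1↔2, 3↔4, ...).
Working it through for "yjhkiwo": intermediate "iwoyjhk", final "wiyohjk".

wiyohjk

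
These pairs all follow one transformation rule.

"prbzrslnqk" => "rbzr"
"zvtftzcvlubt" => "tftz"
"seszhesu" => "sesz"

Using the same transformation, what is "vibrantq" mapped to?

What's happening: swap the front and back halves of the string, then keep only the last 4 characters.
On "vibrantq": the first step gives "antqvibr", and the second then gives "vibr".
(Check on "zvtftzcvlubt": → "cvlubtzvtftz" → "tftz" ✓)

vibr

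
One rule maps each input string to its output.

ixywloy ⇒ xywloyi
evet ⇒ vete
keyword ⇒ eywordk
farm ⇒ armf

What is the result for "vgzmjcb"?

gzmjcbv

The transformation: move the first character to the end.
For "vgzmjcb" the result is "gzmjcbv".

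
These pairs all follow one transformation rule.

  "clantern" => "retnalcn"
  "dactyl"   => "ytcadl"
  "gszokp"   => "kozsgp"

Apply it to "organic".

inagroc

Looking at the pairs, the operation is to reverse the string, then move the first character to the end.
Starting from "organic": after the first operation, "cinagro"; after the second, "inagroc".
(Check on "dactyl": → "lytcad" → "ytcadl" ✓)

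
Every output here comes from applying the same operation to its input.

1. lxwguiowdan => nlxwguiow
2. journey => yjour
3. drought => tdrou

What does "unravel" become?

The pattern: move the last character to the front, then delete the last 2 characters.
Applying both steps to "unravel": "lunrave", then "lunra".

lunra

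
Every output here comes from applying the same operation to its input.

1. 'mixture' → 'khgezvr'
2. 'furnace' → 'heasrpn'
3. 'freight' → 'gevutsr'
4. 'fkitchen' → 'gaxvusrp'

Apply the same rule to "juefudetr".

hhgewsrrq

The rule is to sort the characters into reverse alphabetical order, then shift every letter 13 places forward in the alphabet (wrapping around) — i.e. ROT13.
For "juefudetr", step one produces "uutrjfeed"; step two turns that into "hhgewsrrq".
(Check on "fkitchen": → "tnkihfec" → "gaxvusrp" ✓)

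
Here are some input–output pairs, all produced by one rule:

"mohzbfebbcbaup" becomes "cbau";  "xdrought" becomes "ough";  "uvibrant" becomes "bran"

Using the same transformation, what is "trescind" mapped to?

scin

The rule is to move the last character to the front, then keep only the last 4 characters.
Starting from "trescind": after the first operation, "dtrescin"; after the second, "scin".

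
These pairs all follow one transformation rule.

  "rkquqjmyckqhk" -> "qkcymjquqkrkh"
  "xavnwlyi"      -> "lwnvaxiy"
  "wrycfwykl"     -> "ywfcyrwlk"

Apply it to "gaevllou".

llveaguo

The pattern: reverse the string, then move the first 2 characters to the end (rotate left by 2).
For "gaevllou", step one produces "uollveag"; step two turns that into "llveaguo".
(Check on "rkquqjmyckqhk": → "khqkcymjquqkr" → "qkcymjquqkrkh" ✓)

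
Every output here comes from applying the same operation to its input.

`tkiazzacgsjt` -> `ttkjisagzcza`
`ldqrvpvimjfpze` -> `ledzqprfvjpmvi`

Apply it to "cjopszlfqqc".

The rule is to take characters alternately from the front and the back (1st, last, 2nd, 2nd-last, ...).
On "cjopszlfqqc" that produces "ccjqoqpfslz".

ccjqoqpfslz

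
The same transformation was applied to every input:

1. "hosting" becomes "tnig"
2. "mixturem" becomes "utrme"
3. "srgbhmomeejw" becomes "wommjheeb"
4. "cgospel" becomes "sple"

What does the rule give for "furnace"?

In each case the input is transformed by: delete the first 3 characters, then sort the characters into reverse alphabetical order.
Working it through for "furnace": intermediate "nace", final "neca".
(Check on "mixturem": → "turem" → "utrme" ✓)

neca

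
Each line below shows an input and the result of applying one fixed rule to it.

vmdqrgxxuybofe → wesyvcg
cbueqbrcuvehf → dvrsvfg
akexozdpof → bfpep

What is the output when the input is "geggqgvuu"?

The pattern: keep every other character starting from the first (positions 1st, 3rd, 5th, ...), then shift every letter 1 place forward in the alphabet (wrapping around).
"geggqgvuu" → "ggqvu" → "hhrwv".
(Check on "akexozdpof": → "aeodo" → "bfpep" ✓)

hhrwv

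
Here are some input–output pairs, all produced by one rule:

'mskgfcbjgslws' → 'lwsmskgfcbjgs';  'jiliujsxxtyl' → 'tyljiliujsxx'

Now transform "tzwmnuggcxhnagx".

Rule — move the last 3 characters to the front (rotate right by 3).
Applying that to "tzwmnuggcxhnagx" gives "agxtzwmnuggcxhn".

agxtzwmnuggcxhn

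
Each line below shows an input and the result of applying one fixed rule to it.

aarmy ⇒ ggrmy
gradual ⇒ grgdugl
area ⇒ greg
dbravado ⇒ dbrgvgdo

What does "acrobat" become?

The transformation: replace every "a" with "g".
Applying that to "acrobat" gives "gcrobgt".

gcrobgt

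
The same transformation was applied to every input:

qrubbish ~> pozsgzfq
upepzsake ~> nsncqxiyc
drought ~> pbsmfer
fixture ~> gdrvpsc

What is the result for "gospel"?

menqjc

The rule is to shift every letter 2 places backward in the alphabet (wrapping around), then swap each adjacent pair of characters (1↔2, 3↔4, ...).
Applying both steps to "gospel": "emqncj", then "menqjc".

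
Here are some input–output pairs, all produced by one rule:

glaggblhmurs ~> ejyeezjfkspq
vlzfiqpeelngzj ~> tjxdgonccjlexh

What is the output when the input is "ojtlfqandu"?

mhrjdoylbs

The rule is to shift every letter 2 places backward in the alphabet (wrapping around).
Applying that to "ojtlfqandu" gives "mhrjdoylbs".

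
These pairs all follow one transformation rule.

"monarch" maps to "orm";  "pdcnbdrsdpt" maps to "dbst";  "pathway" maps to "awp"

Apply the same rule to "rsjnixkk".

Each output is the input with this applied: move the first character to the end, then keep one character in every 3, starting at position 1 (positions 1st, 4th, 7th, ...).
Starting from "rsjnixkk": after the first operation, "sjnixkkr"; after the second, "sik".
(Check on "pdcnbdrsdpt": → "dcnbdrsdptp" → "dbst" ✓)

sik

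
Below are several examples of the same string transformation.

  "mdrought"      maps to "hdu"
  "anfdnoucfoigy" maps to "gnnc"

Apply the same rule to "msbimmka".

Each output is the input with this applied: move the last 3 characters to the front (rotate right by 3), then keep one character in every 3, starting at position 2 (positions 2nd, 5th, 8th, ...).
Applying both steps to "msbimmka": "mkamsbim", then "ksm".

ksm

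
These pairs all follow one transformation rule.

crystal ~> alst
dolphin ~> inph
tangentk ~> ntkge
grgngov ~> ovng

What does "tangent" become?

ntge

Looking at the pairs, the operation is to delete the first 3 characters, then move the first 2 characters to the end (rotate left by 2).
On "tangent": the first step gives "gent", and the second then gives "ntge".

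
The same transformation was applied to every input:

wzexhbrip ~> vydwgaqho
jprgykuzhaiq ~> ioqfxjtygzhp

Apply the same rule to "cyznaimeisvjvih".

bxymzhldhruiuhg

The rule is to shift every letter 1 place backward in the alphabet (wrapping around).
For "cyznaimeisvjvih" the result is "bxymzhldhruiuhg".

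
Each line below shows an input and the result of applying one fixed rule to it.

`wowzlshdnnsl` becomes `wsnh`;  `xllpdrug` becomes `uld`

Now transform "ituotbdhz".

uod

In each case the input is transformed by: sort the characters into reverse alphabetical order, then keep one character in every 3, starting at position 2 (positions 2nd, 5th, 8th, ...).
"ituotbdhz" → "zuttoihdb" → "uod".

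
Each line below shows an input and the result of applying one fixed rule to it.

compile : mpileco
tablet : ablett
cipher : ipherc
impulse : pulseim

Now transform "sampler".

mplersa

What's happening: move the last 2 characters to the front (rotate right by 2), then move the last 3 characters to the front (rotate right by 3).
For "sampler" the result is "mplersa".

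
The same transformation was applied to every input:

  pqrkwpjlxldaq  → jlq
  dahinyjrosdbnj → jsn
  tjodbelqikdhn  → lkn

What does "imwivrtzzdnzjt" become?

tdj

Each output is the input with this applied: keep one character in every 3, starting at position 1 (positions 1st, 4th, 7th, ...), then keep only the last 3 characters.
For "imwivrtzzdnzjt" the result is "tdj".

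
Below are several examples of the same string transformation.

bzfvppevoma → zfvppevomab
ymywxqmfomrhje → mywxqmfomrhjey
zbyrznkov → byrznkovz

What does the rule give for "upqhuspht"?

pqhusphtu

The transformation: move the first character to the end.
Applying that to "upqhuspht" gives "pqhusphtu".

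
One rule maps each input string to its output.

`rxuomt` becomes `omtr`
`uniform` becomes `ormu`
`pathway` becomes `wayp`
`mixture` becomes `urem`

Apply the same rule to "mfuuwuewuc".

wucm

The pattern: move the last 3 characters to the front (rotate right by 3), then keep only the first 4 characters.
Starting from "mfuuwuewuc": after the first operation, "wucmfuuwue"; after the second, "wucm".
(Check on "mixture": → "uremixt" → "urem" ✓)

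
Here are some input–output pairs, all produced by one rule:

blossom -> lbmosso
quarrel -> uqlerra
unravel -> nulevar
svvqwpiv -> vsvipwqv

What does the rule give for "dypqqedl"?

ydldeqqp

In each case the input is transformed by: reverse the string, then move the last 2 characters to the front (rotate right by 2).
Starting from "dypqqedl": after the first operation, "ldeqqpyd"; after the second, "ydldeqqp".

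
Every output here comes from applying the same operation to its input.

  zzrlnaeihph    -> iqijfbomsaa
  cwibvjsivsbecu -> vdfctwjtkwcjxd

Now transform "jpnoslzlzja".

The rule is to reverse the string, then shift every letter 1 place forward in the alphabet (wrapping around).
On "jpnoslzlzja": the first step gives "ajzlzlsonpj", and the second then gives "bkamamtpoqk".

bkamamtpoqk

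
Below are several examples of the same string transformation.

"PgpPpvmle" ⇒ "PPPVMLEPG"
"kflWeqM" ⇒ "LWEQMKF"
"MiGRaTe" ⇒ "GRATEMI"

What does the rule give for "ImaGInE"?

AGINEIM

The pattern: move the first 2 characters to the end (rotate left by 2), then convert every letter to uppercase.
Starting from "ImaGInE": after the first operation, "aGInEIm"; after the second, "AGINEIM".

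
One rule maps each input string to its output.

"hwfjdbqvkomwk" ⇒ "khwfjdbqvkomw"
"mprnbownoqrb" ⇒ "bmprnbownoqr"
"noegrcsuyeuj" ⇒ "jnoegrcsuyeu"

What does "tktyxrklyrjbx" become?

xtktyxrklyrjb

The transformation: move the last character to the front.
For "tktyxrklyrjbx" the result is "xtktyxrklyrjb".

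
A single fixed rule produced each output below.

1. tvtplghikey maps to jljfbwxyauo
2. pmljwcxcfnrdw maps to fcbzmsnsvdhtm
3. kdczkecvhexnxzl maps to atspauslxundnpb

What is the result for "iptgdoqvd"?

The rule is to shift every letter 10 places backward in the alphabet (wrapping around).
Applying that to "iptgdoqvd" gives "yfjwteglt".

yfjwteglt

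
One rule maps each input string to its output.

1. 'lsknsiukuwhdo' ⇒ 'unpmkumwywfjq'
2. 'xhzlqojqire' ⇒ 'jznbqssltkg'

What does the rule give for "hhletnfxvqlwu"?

jjgnpvzhsxynw

The transformation: swap each adjacent pair of characters (1↔2, 3↔4, ...), then shift every letter 2 places forward in the alphabet (wrapping around).
Starting from "hhletnfxvqlwu": after the first operation, "hhelntxfqvwlu"; after the second, "jjgnpvzhsxynw".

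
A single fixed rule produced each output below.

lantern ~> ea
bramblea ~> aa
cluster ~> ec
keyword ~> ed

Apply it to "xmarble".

What's happening: sort the characters into reverse alphabetical order, then keep only the last 2 characters.
Working it through for "xmarble": intermediate "xrmleba", final "ba".

ba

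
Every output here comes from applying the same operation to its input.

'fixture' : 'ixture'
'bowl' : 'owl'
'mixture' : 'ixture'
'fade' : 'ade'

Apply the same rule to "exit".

xit

Each output is the input with this applied: delete the first character.
On "exit" that produces "xit".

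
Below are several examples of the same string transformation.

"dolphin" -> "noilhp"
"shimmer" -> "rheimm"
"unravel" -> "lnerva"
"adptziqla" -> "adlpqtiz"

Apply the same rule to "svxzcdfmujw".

Rule — take characters alternately from the front and the back (1st, last, 2nd, 2nd-last, ...), then delete the first character.
For "svxzcdfmujw", step one produces "swvjxuzmcfd"; step two turns that into "wvjxuzmcfd".

wvjxuzmcfd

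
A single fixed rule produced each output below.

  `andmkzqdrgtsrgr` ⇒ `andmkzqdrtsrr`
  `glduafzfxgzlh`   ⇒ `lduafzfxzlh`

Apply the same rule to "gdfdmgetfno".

dfdmetfno

What's happening: remove every "g".
For "gdfdmgetfno" the result is "dfdmetfno".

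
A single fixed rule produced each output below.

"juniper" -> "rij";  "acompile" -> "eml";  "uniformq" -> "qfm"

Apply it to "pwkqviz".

zqp

Looking at the pairs, the operation is to swap the first and last characters, then keep one character in every 3, starting at position 1 (positions 1st, 4th, 7th, ...).
Working it through for "pwkqviz": intermediate "zwkqvip", final "zqp".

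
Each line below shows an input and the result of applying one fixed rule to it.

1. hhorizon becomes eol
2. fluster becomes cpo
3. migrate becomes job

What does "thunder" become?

The transformation: shift every letter 3 places backward in the alphabet (wrapping around), then keep one character in every 3, starting at position 1 (positions 1st, 4th, 7th, ...).
Starting from "thunder": after the first operation, "qerkabo"; after the second, "qko".
(Check on "fluster": → "cirpqbo" → "cpo" ✓)

qko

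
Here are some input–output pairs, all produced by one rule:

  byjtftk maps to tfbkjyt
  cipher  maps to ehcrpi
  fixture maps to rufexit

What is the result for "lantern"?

In each case the input is transformed by: move the last 3 characters to the front (rotate right by 3), then swap each adjacent pair of characters (1↔2, 3↔4, ...).
"lantern" → "ernlant" → "relnnat".

relnnat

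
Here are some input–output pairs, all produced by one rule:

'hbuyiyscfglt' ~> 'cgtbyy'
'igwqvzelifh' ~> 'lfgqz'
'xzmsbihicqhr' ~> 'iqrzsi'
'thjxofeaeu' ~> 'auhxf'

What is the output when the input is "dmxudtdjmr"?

The pattern: keep every other character starting from the second (positions 2nd, 4th, 6th, ...), then move the first 3 characters to the end (rotate left by 3).
For "dmxudtdjmr", step one produces "mutjr"; step two turns that into "jrmut".

jrmut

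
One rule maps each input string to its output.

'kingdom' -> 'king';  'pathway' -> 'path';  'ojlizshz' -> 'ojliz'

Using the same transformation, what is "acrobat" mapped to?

acro

The transformation: delete the last 3 characters.
For "acrobat" the result is "acro".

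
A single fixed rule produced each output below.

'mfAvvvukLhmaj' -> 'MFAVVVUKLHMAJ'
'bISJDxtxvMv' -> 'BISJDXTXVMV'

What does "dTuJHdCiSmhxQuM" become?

DTUJHDCISMHXQUM

Rule — convert every letter to uppercase.
Applying that to "dTuJHdCiSmhxQuM" gives "DTUJHDCISMHXQUM".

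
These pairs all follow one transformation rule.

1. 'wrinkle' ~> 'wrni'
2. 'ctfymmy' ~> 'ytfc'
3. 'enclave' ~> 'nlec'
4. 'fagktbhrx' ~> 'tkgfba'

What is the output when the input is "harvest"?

vrha

The transformation: delete the last 3 characters, then sort the characters into reverse alphabetical order.
For "harvest", step one produces "harv"; step two turns that into "vrha".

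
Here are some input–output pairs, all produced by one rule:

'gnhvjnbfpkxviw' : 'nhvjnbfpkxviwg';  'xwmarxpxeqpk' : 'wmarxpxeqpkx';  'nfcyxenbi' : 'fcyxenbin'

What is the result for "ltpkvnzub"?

Each output is the input with this applied: move the first character to the end.
Doing the same to "ltpkvnzub": "tpkvnzubl".

tpkvnzubl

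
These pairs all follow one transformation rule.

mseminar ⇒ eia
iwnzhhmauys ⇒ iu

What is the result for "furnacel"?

ae

Rule — keep every other character starting from the first (positions 1st, 3rd, 5th, ...), then keep only the vowels.
On "furnacel": the first step gives "frae", and the second then gives "ae".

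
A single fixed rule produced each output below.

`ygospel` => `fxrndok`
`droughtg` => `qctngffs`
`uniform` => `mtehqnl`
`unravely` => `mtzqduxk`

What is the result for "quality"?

tpkzshx

The rule is to swap each adjacent pair of characters (1↔2, 3↔4, ...), then shift every letter 1 place backward in the alphabet (wrapping around).
Starting from "quality": after the first operation, "uqlatiy"; after the second, "tpkzshx".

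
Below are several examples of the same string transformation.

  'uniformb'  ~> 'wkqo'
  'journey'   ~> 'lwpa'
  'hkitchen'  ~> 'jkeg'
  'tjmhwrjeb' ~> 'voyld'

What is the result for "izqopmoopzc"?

ksrqre

What's happening: shift every letter 2 places forward in the alphabet (wrapping around), then keep every other character starting from the first (positions 1st, 3rd, 5th, ...).
Starting from "izqopmoopzc": after the first operation, "kbsqroqqrbe"; after the second, "ksrqre".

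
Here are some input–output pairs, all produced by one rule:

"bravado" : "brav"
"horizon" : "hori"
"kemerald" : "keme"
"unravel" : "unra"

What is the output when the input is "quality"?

The pattern: keep only the first 4 characters.
On "quality" that produces "qual".

qual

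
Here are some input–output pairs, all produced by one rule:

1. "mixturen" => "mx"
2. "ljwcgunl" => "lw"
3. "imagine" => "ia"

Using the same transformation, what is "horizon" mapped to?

The rule is to keep every other character starting from the first (positions 1st, 3rd, 5th, ...), then delete the last 2 characters.
On "horizon": the first step gives "hrzn", and the second then gives "hr".

hr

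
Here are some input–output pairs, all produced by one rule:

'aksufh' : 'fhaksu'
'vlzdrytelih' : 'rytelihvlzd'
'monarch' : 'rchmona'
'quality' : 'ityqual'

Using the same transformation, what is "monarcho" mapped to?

The rule is to move the first character to the end, then move the first 3 characters to the end (rotate left by 3).
Starting from "monarcho": after the first operation, "onarchom"; after the second, "rchomona".

rchomona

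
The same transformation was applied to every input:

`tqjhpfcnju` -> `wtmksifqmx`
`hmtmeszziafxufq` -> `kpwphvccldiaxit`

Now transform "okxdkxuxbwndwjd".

rnagnaxaezqgzmg

The rule is to shift every letter 3 places forward in the alphabet (wrapping around).
For "okxdkxuxbwndwjd" the result is "rnagnaxaezqgzmg".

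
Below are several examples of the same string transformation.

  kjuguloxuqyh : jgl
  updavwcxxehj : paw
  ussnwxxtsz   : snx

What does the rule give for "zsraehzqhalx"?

Each output is the input with this applied: keep every other character starting from the second (positions 2nd, 4th, 6th, ...), then keep only the first 3 characters.
"zsraehzqhalx" → "sah".

sah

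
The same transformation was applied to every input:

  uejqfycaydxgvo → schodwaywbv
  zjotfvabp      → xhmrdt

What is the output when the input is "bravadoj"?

zpyty

Looking at the pairs, the operation is to delete the last 3 characters, then shift every letter 2 places backward in the alphabet (wrapping around).
Working it through for "bravadoj": intermediate "brava", final "zpyty".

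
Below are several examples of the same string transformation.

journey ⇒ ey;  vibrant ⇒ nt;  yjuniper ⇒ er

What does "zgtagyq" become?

yq

In each case the input is transformed by: keep only the last 2 characters.
Applying that to "zgtagyq" gives "yq".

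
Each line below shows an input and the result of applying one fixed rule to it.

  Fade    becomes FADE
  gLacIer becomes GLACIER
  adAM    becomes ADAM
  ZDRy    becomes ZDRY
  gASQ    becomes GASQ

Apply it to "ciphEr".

The rule is to convert every letter to uppercase.
For "ciphEr" the result is "CIPHER".

CIPHER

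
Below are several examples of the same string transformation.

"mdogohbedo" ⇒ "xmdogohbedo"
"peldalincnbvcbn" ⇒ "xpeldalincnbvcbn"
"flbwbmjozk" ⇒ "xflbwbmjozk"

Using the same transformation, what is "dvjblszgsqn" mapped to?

xdvjblszgsqn

The rule is to prepend "x".
On "dvjblszgsqn" that produces "xdvjblszgsqn".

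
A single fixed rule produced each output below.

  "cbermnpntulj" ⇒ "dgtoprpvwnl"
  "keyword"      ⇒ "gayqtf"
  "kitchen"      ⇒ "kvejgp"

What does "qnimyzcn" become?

What's happening: shift every letter 2 places forward in the alphabet (wrapping around), then delete the first character.
On "qnimyzcn" that produces "pkoabep".

pkoabep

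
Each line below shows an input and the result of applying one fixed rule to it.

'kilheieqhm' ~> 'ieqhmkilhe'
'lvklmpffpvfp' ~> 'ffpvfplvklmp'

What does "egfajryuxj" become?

ryuxjegfaj

The transformation: swap the front and back halves of the string.
"egfajryuxj" → "ryuxjegfaj".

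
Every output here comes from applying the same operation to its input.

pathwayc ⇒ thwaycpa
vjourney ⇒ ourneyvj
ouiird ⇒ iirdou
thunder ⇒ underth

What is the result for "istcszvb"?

In each case the input is transformed by: move the first 2 characters to the end (rotate left by 2).
So "istcszvb" becomes "tcszvbis".

tcszvbis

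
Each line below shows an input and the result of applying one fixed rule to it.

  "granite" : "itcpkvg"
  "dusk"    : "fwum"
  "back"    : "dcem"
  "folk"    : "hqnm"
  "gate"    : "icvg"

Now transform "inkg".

kpmi

The rule is to shift every letter 2 places forward in the alphabet (wrapping around).
For "inkg" the result is "kpmi".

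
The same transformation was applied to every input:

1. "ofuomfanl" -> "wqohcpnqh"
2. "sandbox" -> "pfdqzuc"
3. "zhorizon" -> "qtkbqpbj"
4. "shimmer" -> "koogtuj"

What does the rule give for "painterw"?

Looking at the pairs, the operation is to shift every letter 2 places forward in the alphabet (wrapping around), then move the first 2 characters to the end (rotate left by 2).
Working it through for "painterw": intermediate "rckpvgty", final "kpvgtyrc".

kpvgtyrc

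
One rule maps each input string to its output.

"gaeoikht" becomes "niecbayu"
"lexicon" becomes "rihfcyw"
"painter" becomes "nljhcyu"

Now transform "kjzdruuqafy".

What's happening: sort the characters into reverse alphabetical order, then shift every letter 6 places backward in the alphabet (wrapping around).
On "kjzdruuqafy": the first step gives "zyuurqkjfda", and the second then gives "tsoolkedzxu".

tsoolkedzxu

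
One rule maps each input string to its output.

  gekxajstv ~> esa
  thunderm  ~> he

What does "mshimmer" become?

In each case the input is transformed by: take characters alternately from the front and the back (1st, last, 2nd, 2nd-last, ...), then keep one character in every 3, starting at position 3 (positions 3rd, 6th, 9th, ...).
Applying that to "mshimmer" gives "sm".

sm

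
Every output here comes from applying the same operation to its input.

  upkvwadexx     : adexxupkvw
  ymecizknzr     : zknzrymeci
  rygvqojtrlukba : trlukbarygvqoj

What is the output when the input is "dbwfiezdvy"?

Looking at the pairs, the operation is to swap the front and back halves of the string.
On "dbwfiezdvy" that produces "ezdvydbwfi".

ezdvydbwfi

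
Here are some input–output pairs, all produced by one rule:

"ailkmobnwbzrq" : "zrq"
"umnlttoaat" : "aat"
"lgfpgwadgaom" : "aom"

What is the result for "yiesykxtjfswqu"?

wqu

The transformation: keep only the last 3 characters.
On "yiesykxtjfswqu" that produces "wqu".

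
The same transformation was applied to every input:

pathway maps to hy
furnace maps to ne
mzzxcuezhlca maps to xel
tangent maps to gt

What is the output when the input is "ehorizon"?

What's happening: keep one character in every 3, starting at position 1 (positions 1st, 4th, 7th, ...), then delete the first character.
On "ehorizon": the first step gives "ero", and the second then gives "ro".

ro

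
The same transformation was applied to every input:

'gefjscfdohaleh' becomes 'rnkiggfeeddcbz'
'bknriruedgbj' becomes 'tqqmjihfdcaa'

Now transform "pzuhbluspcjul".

ytttrookkigba

Looking at the pairs, the operation is to sort the characters into reverse alphabetical order, then shift every letter 1 place backward in the alphabet (wrapping around).
On "pzuhbluspcjul": the first step gives "zuuuspplljhcb", and the second then gives "ytttrookkigba".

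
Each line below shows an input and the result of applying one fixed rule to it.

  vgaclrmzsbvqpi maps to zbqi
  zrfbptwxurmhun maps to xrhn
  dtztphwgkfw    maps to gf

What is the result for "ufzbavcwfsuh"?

wsh

The rule is to keep every other character starting from the second (positions 2nd, 4th, 6th, ...), then delete the first 3 characters.
Starting from "ufzbavcwfsuh": after the first operation, "fbvwsh"; after the second, "wsh".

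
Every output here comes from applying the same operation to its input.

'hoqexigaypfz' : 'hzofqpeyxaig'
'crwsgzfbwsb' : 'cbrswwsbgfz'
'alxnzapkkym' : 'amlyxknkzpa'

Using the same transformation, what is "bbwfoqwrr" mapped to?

Rule — take characters alternately from the front and the back (1st, last, 2nd, 2nd-last, ...).
So "bbwfoqwrr" becomes "brbrwwfqo".

brbrwwfqo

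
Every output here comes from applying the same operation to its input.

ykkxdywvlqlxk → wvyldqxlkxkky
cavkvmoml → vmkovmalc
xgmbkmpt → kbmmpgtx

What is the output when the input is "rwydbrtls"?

Rule — take characters alternately from the front and the back (1st, last, 2nd, 2nd-last, ...), then reverse the string.
On "rwydbrtls": the first step gives "rswlytdrb", and the second then gives "brdtylwsr".

brdtylwsr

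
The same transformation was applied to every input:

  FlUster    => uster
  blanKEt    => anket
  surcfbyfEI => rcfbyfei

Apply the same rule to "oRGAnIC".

ganic

The transformation: delete the first 2 characters, then convert every letter to lowercase.
Applying both steps to "oRGAnIC": "GAnIC", then "ganic".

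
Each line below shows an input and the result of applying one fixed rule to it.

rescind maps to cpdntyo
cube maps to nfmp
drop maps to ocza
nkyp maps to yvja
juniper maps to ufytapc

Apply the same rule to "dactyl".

olnejw

What's happening: shift every letter 11 places forward in the alphabet (wrapping around).
On "dactyl" that produces "olnejw".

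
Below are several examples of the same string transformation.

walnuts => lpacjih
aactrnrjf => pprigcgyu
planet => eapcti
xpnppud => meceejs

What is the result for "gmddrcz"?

vbssgro

In each case the input is transformed by: shift every letter 11 places backward in the alphabet (wrapping around).
For "gmddrcz" the result is "vbssgro".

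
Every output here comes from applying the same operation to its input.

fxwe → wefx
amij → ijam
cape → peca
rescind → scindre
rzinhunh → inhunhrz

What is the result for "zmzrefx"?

Rule — move the first 2 characters to the end (rotate left by 2).
"zmzrefx" → "zrefxzm".

zrefxzm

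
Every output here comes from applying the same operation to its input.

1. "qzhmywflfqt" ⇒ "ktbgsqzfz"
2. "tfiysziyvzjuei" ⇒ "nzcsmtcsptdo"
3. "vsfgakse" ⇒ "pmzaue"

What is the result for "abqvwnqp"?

Each output is the input with this applied: shift every letter 6 places backward in the alphabet (wrapping around), then delete the last 2 characters.
Applying both steps to "abqvwnqp": "uvkpqhkj", then "uvkpqh".

uvkpqh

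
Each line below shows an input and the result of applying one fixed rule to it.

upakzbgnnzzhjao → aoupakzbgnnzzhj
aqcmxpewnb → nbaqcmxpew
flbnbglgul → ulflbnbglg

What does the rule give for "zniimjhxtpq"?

pqzniimjhxt

Rule — move the last 2 characters to the front (rotate right by 2).
On "zniimjhxtpq" that produces "pqzniimjhxt".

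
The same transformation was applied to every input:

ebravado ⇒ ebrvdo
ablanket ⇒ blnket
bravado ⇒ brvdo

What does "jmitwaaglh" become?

jmitwglh

The pattern: remove every "a".
For "jmitwaaglh" the result is "jmitwglh".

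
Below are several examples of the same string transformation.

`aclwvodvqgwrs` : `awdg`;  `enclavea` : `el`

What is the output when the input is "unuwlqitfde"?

uwi

In each case the input is transformed by: move the last 2 characters to the front (rotate right by 2), then keep one character in every 3, starting at position 3 (positions 3rd, 6th, 9th, ...).
On "unuwlqitfde" that produces "uwi".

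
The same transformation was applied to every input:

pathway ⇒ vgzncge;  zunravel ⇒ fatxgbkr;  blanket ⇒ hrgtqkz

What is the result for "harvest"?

ngxbkyz

The pattern: shift every letter 6 places forward in the alphabet (wrapping around).
Doing the same to "harvest": "ngxbkyz".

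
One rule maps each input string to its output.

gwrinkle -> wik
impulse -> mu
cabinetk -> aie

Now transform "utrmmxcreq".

The pattern: keep every other character starting from the second (positions 2nd, 4th, 6th, ...), then delete the last character.
Starting from "utrmmxcreq": after the first operation, "tmxrq"; after the second, "tmxr".

tmxr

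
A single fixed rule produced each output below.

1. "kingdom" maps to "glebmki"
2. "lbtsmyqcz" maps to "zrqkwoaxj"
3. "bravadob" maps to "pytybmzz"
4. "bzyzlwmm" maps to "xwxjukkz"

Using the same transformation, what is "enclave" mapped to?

lajytcc

What's happening: move the first character to the end, then shift every letter 2 places backward in the alphabet (wrapping around).
On "enclave": the first step gives "nclavee", and the second then gives "lajytcc".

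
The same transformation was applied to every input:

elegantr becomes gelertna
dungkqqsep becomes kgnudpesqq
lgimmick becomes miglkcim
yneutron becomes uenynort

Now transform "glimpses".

milgsesp

Each output is the input with this applied: swap the front and back halves of the string, then reverse the string.
Working it through for "glimpses": intermediate "psesglim", final "milgsesp".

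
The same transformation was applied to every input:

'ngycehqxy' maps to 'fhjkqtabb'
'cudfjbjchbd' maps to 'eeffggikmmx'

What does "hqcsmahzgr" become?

What's happening: sort the characters into alphabetical order, then shift every letter 3 places forward in the alphabet (wrapping around).
On "hqcsmahzgr": the first step gives "acghhmqrsz", and the second then gives "dfjkkptuvc".

dfjkkptuvc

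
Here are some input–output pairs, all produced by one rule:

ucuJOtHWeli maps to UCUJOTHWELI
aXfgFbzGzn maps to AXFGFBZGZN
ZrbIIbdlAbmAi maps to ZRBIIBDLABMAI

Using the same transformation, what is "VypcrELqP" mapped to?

VYPCRELQP

The pattern: convert every letter to uppercase.
On "VypcrELqP" that produces "VYPCRELQP".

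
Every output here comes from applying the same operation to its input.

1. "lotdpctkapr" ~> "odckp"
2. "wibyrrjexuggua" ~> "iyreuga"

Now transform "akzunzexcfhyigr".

kuzxfyg

The transformation: keep every other character starting from the second (positions 2nd, 4th, 6th, ...).
Doing the same to "akzunzexcfhyigr": "kuzxfyg".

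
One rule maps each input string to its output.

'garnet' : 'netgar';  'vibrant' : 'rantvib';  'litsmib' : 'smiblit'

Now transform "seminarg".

Looking at the pairs, the operation is to move the first 3 characters to the end (rotate left by 3).
For "seminarg" the result is "inargsem".

inargsem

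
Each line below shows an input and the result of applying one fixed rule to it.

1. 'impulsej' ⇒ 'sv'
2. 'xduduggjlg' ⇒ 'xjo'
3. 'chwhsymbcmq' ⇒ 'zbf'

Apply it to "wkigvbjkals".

The rule is to shift every letter 3 places forward in the alphabet (wrapping around), then keep one character in every 3, starting at position 3 (positions 3rd, 6th, 9th, ...).
So "wkigvbjkals" becomes "led".
(Check on "impulsej": → "lpsxovhm" → "sv" ✓)

led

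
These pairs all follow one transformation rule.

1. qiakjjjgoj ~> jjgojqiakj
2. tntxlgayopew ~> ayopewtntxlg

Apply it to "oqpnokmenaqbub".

Rule — swap the front and back halves of the string.
For "oqpnokmenaqbub" the result is "enaqbuboqpnokm".

enaqbuboqpnokm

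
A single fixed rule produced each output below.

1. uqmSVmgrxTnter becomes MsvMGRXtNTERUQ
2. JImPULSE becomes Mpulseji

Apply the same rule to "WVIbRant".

The transformation: move the first 2 characters to the end (rotate left by 2), then flip the case of every letter.
For "WVIbRant" the result is "iBrANTwv".

iBrANTwv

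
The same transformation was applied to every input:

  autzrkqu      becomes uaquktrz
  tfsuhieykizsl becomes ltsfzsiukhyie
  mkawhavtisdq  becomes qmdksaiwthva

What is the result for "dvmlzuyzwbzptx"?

xdtvpmzlbzwuzy

Rule — reverse the string, then take characters alternately from the front and the back (1st, last, 2nd, 2nd-last, ...).
For "dvmlzuyzwbzptx", step one produces "xtpzbwzyuzlmvd"; step two turns that into "xdtvpmzlbzwuzy".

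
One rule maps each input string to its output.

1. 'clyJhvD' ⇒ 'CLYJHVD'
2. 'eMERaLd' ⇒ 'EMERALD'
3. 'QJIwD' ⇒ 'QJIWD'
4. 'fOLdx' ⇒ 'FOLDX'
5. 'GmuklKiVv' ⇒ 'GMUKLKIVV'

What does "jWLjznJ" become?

The pattern: convert every letter to uppercase.
For "jWLjznJ" the result is "JWLJZNJ".

JWLJZNJ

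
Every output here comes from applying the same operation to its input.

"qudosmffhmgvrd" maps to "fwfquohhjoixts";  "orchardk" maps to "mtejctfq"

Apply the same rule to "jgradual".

nitcfwcl

The pattern: shift every letter 2 places forward in the alphabet (wrapping around), then swap the first and last characters.
Applying that to "jgradual" gives "nitcfwcl".
(Check on "orchardk": → "qtejctfm" → "mtejctfq" ✓)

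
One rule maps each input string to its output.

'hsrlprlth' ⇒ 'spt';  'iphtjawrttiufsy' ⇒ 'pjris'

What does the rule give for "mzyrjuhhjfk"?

zjhk

The pattern: keep one character in every 3, starting at position 2 (positions 2nd, 5th, 8th, ...).
"mzyrjuhhjfk" → "zjhk".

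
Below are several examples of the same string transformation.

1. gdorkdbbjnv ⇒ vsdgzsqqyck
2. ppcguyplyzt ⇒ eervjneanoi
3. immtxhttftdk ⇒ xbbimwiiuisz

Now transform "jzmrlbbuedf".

Rule — shift every letter 11 places backward in the alphabet (wrapping around).
For "jzmrlbbuedf" the result is "yobgaqqjtsu".

yobgaqqjtsu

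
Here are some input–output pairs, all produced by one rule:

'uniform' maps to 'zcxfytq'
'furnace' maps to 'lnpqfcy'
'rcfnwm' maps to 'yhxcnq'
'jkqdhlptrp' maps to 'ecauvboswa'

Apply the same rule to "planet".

ypeawl

In each case the input is transformed by: move the last 3 characters to the front (rotate right by 3), then shift every letter 11 places forward in the alphabet (wrapping around).
For "planet", step one produces "netpla"; step two turns that into "ypeawl".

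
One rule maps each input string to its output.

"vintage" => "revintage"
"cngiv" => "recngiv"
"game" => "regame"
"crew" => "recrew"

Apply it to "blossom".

reblossom

The pattern: prepend "re".
On "blossom" that produces "reblossom".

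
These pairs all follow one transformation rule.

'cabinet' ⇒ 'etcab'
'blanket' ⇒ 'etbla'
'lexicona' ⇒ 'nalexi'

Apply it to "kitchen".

enkit

The pattern: move the last 2 characters to the front (rotate right by 2), then delete the last 2 characters.
"kitchen" → "enkitch" → "enkit".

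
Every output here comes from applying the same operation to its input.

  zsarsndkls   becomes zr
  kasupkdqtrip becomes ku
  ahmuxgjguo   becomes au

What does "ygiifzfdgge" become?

The transformation: keep one character in every 3, starting at position 1 (positions 1st, 4th, 7th, ...), then delete the last 2 characters.
"ygiifzfdgge" → "yifg" → "yi".

yi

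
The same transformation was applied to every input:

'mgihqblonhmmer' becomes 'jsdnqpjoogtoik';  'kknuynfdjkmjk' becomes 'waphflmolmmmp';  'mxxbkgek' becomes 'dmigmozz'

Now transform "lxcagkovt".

Rule — move the first 3 characters to the end (rotate left by 3), then shift every letter 2 places forward in the alphabet (wrapping around).
On "lxcagkovt" that produces "cimqxvnze".

cimqxvnze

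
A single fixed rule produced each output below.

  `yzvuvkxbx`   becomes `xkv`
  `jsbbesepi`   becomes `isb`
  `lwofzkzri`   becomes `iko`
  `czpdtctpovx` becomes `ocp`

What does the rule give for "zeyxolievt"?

In each case the input is transformed by: keep one character in every 3, starting at position 3 (positions 3rd, 6th, 9th, ...), then reverse the string.
"zeyxolievt" → "ylv" → "vly".

vly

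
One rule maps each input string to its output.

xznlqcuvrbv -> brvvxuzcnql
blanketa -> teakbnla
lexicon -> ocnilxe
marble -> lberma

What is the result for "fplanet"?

Rule — move the last 2 characters to the front (rotate right by 2), then take characters alternately from the front and the back (1st, last, 2nd, 2nd-last, ...).
Working it through for "fplanet": intermediate "etfplan", final "entaflp".

entaflp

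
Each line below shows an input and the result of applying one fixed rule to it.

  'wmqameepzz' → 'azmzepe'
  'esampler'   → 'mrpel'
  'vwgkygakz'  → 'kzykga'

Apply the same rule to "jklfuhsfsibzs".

In each case the input is transformed by: delete the first 3 characters, then take characters alternately from the front and the back (1st, last, 2nd, 2nd-last, ...).
"jklfuhsfsibzs" → "fuhsfsibzs" → "fsuzhbsifs".
(Check on "esampler": → "mpler" → "mrpel" ✓)

fsuzhbsifs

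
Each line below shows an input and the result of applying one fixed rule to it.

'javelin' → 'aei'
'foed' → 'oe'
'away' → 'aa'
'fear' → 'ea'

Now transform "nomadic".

The rule is to keep only the vowels.
Applying that to "nomadic" gives "oai".

oai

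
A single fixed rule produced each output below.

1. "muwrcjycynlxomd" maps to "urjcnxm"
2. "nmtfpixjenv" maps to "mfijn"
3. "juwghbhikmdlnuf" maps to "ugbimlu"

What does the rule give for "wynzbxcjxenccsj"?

yzxjecs

Rule — keep every other character starting from the second (positions 2nd, 4th, 6th, ...).
Doing the same to "wynzbxcjxenccsj": "yzxjecs".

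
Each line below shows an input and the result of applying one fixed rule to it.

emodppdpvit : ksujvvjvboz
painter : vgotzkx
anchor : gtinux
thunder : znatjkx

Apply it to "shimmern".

ynosskxt

The rule is to shift every letter 6 places forward in the alphabet (wrapping around).
Applying that to "shimmern" gives "ynosskxt".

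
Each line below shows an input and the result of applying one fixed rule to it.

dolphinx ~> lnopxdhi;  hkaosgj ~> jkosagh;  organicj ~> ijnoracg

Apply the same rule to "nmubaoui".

mnouuabi

Each output is the input with this applied: sort the characters into alphabetical order, then move the first 3 characters to the end (rotate left by 3).
On "nmubaoui": the first step gives "abimnouu", and the second then gives "mnouuabi".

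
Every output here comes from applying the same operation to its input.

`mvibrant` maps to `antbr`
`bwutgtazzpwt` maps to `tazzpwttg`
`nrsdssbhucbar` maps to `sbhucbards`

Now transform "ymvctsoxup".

In each case the input is transformed by: delete the first 3 characters, then move the first 2 characters to the end (rotate left by 2).
For "ymvctsoxup", step one produces "ctsoxup"; step two turns that into "soxupct".

soxupct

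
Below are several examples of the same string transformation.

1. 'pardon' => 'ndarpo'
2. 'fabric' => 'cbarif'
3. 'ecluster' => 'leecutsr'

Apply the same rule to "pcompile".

liecppom

Rule — sort the characters into reverse alphabetical order, then swap the front and back halves of the string.
"pcompile" → "liecppom".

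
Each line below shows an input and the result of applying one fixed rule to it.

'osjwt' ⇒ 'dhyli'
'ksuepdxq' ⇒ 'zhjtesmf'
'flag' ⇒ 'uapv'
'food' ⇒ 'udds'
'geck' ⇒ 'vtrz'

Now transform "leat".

atpi

Looking at the pairs, the operation is to shift every letter 11 places backward in the alphabet (wrapping around).
Applying that to "leat" gives "atpi".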